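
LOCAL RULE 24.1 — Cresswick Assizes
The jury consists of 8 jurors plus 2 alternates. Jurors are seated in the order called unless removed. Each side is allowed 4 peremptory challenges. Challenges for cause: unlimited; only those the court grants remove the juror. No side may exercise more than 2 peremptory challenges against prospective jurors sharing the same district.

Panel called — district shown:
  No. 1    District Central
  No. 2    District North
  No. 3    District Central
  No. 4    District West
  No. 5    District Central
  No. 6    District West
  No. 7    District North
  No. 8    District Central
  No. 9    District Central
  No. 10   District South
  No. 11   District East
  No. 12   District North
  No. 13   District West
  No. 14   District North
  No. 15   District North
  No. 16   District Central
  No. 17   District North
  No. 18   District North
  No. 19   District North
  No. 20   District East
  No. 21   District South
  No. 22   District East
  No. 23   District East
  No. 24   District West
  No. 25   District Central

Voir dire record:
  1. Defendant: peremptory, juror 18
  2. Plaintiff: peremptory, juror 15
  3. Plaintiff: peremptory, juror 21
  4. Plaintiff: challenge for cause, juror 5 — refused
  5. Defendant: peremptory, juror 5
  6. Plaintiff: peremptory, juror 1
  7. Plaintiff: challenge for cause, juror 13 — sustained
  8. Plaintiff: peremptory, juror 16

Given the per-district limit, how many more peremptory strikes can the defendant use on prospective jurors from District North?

1

Defendant peremptories so far: #18, #5 — 2 of 4 used, 2 left overall.
Against District North: #18 — 1 used; per-district cap 2 leaves 1.
Binding limit: min(2, 1) = 1.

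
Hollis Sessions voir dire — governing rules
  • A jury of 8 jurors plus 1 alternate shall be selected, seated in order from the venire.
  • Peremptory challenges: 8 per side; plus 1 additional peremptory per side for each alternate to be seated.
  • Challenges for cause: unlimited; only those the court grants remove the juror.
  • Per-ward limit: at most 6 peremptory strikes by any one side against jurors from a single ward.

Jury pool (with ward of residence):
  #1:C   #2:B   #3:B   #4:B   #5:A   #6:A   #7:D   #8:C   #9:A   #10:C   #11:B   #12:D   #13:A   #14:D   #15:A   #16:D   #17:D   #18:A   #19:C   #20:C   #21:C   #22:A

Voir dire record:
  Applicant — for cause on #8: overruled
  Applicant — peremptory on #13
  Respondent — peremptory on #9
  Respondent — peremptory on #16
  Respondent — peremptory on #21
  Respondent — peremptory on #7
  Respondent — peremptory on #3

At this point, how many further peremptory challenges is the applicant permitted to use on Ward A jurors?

Applicant peremptories so far: #13 — 1 of 9 used, 8 left overall.
Against Ward A: #13 — 1 used; per-ward cap 6 leaves 5.
Binding limit: min(8, 5) = 5.

5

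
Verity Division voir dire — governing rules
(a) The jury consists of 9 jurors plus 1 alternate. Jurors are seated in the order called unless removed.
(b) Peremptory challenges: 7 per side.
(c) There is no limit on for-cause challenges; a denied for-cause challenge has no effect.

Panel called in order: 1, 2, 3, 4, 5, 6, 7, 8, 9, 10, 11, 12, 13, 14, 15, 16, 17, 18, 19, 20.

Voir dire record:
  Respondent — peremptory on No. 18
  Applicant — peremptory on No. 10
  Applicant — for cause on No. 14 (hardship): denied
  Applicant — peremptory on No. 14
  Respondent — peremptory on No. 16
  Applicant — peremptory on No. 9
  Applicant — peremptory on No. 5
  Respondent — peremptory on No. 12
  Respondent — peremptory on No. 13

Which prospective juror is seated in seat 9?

15

Removed: #5, #9, #10, #12, #13, #14, #16, #18.
Seating in order: seats 1–9 → #1, #2, #3, #4, #6, #7, #8, #11, #15; alternates → #17.
So seat 9 is #15.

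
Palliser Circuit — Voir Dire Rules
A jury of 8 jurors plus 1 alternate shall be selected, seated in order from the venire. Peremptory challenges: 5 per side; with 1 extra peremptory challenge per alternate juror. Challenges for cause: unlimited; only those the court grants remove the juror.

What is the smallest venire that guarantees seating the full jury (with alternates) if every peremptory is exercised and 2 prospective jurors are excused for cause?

23

Seats to fill: 8 + 1 alternates = 9.
Peremptories: 5 + 1×1 = 6 per side × 2 sides = 12.
For-cause removals: 2.
Minimum venire: 9 + 12 + 2 = 23.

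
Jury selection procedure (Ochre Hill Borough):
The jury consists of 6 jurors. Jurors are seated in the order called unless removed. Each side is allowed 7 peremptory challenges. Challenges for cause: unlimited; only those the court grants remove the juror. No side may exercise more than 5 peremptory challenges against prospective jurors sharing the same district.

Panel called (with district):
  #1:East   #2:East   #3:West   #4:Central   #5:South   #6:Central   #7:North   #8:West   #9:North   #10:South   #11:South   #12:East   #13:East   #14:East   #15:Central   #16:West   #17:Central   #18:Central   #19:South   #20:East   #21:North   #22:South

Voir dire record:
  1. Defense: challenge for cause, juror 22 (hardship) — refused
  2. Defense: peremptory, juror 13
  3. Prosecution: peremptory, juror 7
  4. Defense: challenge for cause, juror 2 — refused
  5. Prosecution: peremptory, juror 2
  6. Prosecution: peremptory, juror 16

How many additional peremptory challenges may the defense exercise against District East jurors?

Defense peremptories so far: #13 — 1 of 7 used, 6 left overall.
Against District East: #13 — 1 used; per-district cap 5 leaves 4.
Binding limit: min(6, 4) = 4.

4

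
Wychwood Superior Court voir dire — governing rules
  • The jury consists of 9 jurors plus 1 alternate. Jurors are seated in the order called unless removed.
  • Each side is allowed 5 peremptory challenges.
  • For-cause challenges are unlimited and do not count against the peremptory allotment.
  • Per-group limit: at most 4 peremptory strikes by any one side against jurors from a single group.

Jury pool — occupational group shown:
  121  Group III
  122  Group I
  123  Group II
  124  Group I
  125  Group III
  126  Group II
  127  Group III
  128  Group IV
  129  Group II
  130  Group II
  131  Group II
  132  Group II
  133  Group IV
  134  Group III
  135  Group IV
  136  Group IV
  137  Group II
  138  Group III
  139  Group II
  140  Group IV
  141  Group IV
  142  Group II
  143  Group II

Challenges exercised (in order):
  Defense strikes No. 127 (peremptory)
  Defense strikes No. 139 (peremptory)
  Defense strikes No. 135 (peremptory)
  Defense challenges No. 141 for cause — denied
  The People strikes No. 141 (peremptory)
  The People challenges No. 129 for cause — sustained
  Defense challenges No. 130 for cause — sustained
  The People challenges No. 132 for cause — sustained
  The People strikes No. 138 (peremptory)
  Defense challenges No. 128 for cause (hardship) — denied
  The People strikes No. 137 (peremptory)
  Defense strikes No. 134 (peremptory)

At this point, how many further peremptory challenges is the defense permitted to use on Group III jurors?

Defense peremptories so far: #127, #139, #135, #134 — 4 of 5 used, 1 left overall.
Against Group III: #127, #134 — 2 used; per-group cap 4 leaves 2.
Binding limit: min(1, 2) = 1.

1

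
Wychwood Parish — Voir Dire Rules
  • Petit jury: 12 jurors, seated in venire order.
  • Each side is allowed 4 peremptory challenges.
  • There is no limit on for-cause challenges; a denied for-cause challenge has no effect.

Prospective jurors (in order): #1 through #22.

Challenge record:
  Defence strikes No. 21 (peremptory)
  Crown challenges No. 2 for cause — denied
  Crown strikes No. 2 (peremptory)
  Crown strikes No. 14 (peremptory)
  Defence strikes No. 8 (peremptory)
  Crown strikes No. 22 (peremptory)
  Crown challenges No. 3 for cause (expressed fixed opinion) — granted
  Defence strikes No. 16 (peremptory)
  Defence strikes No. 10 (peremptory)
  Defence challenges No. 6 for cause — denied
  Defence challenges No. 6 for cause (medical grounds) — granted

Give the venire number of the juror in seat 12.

19

Removed: #2, #3, #6, #8, #10, #14, #16, #21, #22.
Seating in order: seats 1–12 → #1, #4, #5, #7, #9, #11, #12, #13, #15, #17, #18, #19.
So seat 12 is #19.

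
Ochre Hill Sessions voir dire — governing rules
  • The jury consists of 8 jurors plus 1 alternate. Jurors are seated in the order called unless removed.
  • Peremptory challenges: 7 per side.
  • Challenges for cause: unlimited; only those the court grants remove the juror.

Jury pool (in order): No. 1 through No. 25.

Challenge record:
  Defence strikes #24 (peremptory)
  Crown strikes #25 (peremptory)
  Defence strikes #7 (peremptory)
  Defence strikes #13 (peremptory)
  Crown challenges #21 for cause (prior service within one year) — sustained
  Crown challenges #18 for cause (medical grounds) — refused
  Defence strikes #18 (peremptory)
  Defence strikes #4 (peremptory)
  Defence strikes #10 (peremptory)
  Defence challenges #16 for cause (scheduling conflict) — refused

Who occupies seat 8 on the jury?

11

Removed: #4, #7, #10, #13, #18, #21, #24, #25. (#16 stays — for-cause denied.)
Seating in order: seats 1–8 → #1, #2, #3, #5, #6, #8, #9, #11; alternates → #12.
So seat 8 is #11.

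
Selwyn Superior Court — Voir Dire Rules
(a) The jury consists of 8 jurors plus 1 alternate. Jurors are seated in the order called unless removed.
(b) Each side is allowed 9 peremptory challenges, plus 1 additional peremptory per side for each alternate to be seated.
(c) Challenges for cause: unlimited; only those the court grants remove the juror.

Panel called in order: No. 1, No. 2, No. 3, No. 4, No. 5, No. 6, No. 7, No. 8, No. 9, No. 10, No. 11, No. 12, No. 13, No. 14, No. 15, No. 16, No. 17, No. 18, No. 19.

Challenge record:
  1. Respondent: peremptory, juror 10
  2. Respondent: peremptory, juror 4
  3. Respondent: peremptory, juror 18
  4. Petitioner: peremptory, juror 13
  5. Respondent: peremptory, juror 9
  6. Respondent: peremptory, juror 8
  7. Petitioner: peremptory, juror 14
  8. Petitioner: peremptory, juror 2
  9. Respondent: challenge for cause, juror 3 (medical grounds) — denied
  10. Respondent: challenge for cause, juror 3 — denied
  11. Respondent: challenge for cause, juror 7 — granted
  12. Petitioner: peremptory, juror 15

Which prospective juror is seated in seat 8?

Removed: #2, #4, #7, #8, #9, #10, #13, #14, #15, #18. (#3 stays — for-cause denied.)
Seating in order: seats 1–8 → #1, #3, #5, #6, #11, #12, #16, #17; alternates → #19.
So seat 8 is #17.

17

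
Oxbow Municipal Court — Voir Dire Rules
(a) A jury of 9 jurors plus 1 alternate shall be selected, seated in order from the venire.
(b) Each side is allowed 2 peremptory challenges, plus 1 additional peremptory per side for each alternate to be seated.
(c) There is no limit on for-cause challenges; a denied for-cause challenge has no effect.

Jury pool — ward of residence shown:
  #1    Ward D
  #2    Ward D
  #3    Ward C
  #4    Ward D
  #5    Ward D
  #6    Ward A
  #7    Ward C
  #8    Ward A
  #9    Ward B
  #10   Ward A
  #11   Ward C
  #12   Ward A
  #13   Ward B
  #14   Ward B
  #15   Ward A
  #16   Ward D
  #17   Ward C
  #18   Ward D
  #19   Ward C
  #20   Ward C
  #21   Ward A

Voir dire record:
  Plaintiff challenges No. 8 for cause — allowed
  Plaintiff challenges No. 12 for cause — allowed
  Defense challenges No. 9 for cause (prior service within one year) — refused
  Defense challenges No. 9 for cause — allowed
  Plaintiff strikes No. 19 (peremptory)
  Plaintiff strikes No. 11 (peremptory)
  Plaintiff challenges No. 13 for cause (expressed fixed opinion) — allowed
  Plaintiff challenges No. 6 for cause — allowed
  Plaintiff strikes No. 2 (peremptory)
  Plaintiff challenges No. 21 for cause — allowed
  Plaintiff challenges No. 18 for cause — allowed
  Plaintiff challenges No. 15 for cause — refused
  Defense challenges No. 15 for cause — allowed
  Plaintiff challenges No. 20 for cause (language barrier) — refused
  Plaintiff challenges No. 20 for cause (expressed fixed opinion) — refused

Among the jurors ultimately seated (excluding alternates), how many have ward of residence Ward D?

4

Removed: #2, #6, #8, #9, #11, #12, #13, #15, #18, #19, #21.
Seated jurors 1–9: #1, #3, #4, #5, #7, #10, #14, #16, #17 (alternates #20 not counted).
Of those, in Ward D: #1, #4, #5, #16 → 4.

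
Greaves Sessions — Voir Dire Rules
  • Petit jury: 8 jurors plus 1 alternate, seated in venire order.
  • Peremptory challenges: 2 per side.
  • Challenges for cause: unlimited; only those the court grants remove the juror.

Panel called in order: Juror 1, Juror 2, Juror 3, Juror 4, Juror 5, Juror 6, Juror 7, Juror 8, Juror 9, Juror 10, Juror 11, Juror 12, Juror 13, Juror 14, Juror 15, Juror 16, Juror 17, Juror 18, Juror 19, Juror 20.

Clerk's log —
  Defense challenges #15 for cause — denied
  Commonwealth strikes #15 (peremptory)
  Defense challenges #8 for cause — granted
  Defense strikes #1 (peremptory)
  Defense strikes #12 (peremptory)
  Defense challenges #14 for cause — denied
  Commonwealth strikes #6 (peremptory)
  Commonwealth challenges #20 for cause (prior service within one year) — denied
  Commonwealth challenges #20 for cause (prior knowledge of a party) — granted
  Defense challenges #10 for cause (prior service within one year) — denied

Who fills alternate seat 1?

13

Removed: #1, #6, #8, #12, #15, #20. (#10, #14 stay — for-cause denied.)
Filling seats in venire order through position 9: #2, #3, #4, #5, #7, #9, #10, #11, #13.
So alternate 1 is #13.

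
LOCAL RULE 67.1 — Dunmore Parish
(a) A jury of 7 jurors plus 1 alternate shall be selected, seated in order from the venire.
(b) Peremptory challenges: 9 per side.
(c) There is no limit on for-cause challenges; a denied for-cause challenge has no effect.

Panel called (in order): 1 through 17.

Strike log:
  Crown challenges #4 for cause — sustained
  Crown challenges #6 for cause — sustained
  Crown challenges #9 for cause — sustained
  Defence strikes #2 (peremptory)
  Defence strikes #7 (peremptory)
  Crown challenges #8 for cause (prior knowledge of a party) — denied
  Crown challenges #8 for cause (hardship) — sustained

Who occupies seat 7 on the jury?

Removed: #2, #4, #6, #7, #8, #9.
Seating in order: seats 1–7 → #1, #3, #5, #10, #11, #12, #13; alternates → #14.
So seat 7 is #13.

13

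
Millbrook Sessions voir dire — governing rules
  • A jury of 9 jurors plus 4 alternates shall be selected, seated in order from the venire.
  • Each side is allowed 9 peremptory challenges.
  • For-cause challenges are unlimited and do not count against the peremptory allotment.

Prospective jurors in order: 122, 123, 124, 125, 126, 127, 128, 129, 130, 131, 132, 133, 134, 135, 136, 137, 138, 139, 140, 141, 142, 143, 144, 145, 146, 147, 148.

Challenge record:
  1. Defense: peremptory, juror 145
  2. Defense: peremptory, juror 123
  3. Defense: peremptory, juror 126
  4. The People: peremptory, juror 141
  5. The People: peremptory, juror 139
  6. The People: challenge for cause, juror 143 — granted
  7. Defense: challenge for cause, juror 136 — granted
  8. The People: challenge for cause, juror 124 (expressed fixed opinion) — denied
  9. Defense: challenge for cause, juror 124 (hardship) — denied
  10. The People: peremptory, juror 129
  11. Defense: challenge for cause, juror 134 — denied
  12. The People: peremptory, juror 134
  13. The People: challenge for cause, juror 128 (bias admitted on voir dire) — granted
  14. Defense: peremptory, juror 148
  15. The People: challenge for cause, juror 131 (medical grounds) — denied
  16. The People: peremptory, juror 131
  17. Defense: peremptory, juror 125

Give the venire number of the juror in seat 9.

138

Removed: #123, #125, #126, #128, #129, #131, #134, #136, #139, #141, #143, #145, #148. (#124 stays — for-cause denied.)
Seating in order: seats 1–9 → #122, #124, #127, #130, #132, #133, #135, #137, #138; alternates → #140, #142, #144, #146.
So seat 9 is #138.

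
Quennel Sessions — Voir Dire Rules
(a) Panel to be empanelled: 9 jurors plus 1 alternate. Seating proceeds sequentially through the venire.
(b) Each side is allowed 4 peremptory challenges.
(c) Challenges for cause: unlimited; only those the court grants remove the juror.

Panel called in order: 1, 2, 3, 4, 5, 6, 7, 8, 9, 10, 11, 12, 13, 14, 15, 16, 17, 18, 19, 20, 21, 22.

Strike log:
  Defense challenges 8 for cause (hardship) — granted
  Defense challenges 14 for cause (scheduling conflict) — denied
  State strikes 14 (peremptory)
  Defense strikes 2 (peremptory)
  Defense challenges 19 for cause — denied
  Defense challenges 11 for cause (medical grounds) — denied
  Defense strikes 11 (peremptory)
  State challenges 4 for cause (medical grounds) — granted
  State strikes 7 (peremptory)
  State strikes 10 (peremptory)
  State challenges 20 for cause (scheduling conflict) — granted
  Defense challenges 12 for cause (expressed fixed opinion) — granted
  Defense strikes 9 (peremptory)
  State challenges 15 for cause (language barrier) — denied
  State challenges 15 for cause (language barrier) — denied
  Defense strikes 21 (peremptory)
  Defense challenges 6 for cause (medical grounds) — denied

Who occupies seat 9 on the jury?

Removed: #2, #4, #7, #8, #9, #10, #11, #12, #14, #20, #21. (#6, #15, #19 stay — for-cause denied.)
Filling seats in venire order through position 9: #1, #3, #5, #6, #13, #15, #16, #17, #18.
So seat 9 is #18.

18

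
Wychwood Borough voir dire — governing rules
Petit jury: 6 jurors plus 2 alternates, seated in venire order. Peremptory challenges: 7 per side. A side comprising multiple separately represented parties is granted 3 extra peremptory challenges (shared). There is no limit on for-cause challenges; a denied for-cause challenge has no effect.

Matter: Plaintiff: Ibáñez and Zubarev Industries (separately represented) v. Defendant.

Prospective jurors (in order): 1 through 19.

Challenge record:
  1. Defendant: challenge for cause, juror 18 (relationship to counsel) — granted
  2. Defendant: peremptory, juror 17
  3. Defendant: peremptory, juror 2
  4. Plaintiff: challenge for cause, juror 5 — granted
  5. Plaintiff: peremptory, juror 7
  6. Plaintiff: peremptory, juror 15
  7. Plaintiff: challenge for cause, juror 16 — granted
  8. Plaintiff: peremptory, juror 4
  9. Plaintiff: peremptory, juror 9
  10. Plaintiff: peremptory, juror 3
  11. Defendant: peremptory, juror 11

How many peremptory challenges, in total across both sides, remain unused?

Plaintiff allotment: 7 base + 3 multi-party = 10. Defendant allotment: 7.
Plaintiff peremptories used: #7, #15, #4, #9, #3 — 5 (for-cause on #5, #16 don't count).
Defendant peremptories used: #17, #2, #11 — 3 (the for-cause on #18 doesn't count).
Remaining: (10 − 5) + (7 − 3) = 9.

9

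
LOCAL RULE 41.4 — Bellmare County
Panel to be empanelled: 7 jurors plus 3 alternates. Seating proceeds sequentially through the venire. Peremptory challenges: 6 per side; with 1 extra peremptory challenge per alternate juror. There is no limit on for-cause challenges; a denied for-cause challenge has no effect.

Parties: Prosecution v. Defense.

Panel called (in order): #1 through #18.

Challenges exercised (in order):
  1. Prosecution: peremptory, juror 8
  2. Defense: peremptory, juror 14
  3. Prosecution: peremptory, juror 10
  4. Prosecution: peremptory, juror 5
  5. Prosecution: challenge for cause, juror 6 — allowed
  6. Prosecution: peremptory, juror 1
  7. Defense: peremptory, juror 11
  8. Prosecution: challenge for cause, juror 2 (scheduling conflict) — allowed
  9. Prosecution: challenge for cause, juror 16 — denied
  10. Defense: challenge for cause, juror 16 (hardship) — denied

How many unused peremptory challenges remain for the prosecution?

5

Prosecution allotment: 6 base + 1 × 3 alternates = 9.
Prosecution peremptories used: #8, #10, #5, #1 — 4 (for-cause on #6, #2, #16 don't count).
Remaining: 9 − 4 = 5.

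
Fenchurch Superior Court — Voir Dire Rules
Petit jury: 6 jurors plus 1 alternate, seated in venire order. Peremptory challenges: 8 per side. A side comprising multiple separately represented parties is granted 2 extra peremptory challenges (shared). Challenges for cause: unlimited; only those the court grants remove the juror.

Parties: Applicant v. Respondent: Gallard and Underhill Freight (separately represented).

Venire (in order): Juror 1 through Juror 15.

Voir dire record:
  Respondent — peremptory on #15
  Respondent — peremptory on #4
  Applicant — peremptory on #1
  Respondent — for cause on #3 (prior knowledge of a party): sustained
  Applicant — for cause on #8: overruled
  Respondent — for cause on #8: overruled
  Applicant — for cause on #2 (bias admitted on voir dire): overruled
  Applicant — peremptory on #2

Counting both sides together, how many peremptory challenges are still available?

14

Applicant allotment: 8. Respondent allotment: 8 base + 2 multi-party = 10.
Applicant peremptories used: #1, #2 — 2 (for-cause on #8, #2 don't count).
Respondent peremptories used: #15, #4 — 2 (for-cause on #3, #8 don't count).
Remaining: (8 − 2) + (10 − 2) = 14.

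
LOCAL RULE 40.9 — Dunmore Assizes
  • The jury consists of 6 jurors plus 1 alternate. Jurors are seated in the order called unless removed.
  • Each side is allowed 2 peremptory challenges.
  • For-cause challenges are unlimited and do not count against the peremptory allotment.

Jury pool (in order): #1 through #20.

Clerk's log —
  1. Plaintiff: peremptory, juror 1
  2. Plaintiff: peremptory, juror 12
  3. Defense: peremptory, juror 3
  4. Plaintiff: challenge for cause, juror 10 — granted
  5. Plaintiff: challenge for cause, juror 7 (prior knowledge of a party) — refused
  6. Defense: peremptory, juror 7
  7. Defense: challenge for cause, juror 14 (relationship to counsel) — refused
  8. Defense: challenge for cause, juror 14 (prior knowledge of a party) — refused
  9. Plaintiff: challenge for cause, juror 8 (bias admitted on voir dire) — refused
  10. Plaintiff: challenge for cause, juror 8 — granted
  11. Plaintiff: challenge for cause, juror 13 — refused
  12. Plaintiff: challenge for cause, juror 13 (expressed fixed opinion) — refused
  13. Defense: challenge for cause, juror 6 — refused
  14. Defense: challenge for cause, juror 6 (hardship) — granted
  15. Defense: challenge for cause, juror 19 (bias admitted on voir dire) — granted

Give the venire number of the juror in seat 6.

13

Removed: #1, #3, #6, #7, #8, #10, #12, #19. (#13, #14 stay — for-cause denied.)
Seating in order: seats 1–6 → #2, #4, #5, #9, #11, #13; alternates → #14.
So seat 6 is #13.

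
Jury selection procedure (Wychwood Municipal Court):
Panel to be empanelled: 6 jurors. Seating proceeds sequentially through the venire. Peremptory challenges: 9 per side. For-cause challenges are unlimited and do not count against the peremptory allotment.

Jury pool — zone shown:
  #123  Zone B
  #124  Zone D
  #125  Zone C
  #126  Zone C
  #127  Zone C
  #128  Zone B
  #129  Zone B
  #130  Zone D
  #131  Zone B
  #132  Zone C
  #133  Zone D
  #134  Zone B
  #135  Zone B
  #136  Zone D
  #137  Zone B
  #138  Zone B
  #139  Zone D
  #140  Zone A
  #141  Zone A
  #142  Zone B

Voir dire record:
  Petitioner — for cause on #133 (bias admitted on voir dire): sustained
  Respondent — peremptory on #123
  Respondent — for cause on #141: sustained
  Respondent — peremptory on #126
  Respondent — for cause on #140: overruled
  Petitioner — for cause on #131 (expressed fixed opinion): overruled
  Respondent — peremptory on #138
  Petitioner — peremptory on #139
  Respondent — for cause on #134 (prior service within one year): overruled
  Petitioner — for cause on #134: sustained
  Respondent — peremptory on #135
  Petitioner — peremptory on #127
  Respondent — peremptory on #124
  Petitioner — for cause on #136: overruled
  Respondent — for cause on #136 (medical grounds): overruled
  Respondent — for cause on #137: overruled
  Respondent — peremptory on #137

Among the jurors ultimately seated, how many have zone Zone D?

Removed: #123, #124, #126, #127, #133, #134, #135, #137, #138, #139, #141.
Seated jurors 1–6: #125, #128, #129, #130, #131, #132.
Of those, in Zone D: #130 → 1.

1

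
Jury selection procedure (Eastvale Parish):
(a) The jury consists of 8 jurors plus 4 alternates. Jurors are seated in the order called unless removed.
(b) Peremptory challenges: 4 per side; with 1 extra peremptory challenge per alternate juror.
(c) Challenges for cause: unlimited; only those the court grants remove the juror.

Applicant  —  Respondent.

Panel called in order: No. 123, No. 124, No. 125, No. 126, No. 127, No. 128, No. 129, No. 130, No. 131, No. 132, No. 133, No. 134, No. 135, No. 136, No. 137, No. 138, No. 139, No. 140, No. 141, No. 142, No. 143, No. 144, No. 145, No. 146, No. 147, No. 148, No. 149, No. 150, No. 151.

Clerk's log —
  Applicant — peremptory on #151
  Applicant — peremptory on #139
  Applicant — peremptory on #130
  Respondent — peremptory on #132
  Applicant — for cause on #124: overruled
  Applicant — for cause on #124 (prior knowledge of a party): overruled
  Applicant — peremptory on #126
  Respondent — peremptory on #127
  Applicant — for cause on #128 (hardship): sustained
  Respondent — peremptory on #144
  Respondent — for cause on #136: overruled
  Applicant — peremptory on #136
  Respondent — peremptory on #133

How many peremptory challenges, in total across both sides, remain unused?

Applicant allotment: 4 base + 1 × 4 alternates = 8. Respondent allotment: 4 base + 1 × 4 alternates = 8.
Applicant peremptories used: #151, #139, #130, #126, #136 — 5 (for-cause on #124, #124, #128 don't count).
Respondent peremptories used: #132, #127, #144, #133 — 4 (the for-cause on #136 doesn't count).
Remaining: (8 − 5) + (8 − 4) = 7.

7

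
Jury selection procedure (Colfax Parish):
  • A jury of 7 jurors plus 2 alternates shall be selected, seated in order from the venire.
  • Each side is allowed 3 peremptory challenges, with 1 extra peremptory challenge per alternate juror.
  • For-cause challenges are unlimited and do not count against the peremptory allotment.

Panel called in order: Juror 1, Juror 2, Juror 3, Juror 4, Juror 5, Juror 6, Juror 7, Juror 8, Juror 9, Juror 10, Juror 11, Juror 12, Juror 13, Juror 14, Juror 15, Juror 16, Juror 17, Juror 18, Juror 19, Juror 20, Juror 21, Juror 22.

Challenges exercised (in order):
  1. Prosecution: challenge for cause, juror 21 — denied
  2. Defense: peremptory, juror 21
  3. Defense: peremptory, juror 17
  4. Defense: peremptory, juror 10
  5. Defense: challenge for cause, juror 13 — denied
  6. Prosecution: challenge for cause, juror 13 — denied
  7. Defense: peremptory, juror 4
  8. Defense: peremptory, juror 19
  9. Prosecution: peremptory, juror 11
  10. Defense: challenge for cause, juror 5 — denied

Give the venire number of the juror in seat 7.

8

Removed: #4, #10, #11, #17, #19, #21. (#5, #13 stay — for-cause denied.)
Seating in order: seats 1–7 → #1, #2, #3, #5, #6, #7, #8; alternates → #9, #12.
So seat 7 is #8.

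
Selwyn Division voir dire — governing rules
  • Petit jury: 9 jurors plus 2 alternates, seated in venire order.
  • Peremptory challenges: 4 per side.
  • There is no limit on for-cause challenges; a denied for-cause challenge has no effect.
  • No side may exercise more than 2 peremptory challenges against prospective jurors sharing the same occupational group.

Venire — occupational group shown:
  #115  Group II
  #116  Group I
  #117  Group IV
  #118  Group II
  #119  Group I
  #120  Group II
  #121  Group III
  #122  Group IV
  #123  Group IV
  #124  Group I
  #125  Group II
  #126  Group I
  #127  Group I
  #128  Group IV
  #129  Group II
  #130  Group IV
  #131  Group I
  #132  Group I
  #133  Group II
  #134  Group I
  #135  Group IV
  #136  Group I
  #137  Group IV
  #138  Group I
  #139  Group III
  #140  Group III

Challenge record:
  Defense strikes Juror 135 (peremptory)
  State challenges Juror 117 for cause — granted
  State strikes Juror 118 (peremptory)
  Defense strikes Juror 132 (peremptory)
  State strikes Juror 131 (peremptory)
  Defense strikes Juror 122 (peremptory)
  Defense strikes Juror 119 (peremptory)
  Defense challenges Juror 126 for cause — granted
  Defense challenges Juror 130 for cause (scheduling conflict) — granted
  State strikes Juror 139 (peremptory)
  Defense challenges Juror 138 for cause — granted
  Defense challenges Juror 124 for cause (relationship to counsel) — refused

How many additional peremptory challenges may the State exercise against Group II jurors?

1

State peremptories so far: #118, #131, #139 — 3 of 4 used, 1 left overall.
Against Group II: #118 — 1 used; per-group cap 2 leaves 1.
Binding limit: min(1, 1) = 1.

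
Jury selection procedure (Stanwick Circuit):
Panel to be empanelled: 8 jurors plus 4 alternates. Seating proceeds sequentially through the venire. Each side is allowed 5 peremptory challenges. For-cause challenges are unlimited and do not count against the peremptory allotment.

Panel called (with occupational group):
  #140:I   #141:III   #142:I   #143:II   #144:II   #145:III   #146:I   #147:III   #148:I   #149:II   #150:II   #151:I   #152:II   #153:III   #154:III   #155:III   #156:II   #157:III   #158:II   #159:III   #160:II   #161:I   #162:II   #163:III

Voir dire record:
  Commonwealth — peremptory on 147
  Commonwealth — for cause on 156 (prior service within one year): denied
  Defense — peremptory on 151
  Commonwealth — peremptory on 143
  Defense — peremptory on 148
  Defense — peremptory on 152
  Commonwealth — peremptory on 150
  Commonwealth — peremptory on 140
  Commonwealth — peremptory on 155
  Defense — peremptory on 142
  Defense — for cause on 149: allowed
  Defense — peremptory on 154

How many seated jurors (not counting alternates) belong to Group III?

Removed: #140, #142, #143, #147, #148, #149, #150, #151, #152, #154, #155.
Seated jurors 1–8: #141, #144, #145, #146, #153, #156, #157, #158 (alternates #159, #160, #161, #162 not counted).
Of those, in Group III: #141, #145, #153, #157 → 4.

4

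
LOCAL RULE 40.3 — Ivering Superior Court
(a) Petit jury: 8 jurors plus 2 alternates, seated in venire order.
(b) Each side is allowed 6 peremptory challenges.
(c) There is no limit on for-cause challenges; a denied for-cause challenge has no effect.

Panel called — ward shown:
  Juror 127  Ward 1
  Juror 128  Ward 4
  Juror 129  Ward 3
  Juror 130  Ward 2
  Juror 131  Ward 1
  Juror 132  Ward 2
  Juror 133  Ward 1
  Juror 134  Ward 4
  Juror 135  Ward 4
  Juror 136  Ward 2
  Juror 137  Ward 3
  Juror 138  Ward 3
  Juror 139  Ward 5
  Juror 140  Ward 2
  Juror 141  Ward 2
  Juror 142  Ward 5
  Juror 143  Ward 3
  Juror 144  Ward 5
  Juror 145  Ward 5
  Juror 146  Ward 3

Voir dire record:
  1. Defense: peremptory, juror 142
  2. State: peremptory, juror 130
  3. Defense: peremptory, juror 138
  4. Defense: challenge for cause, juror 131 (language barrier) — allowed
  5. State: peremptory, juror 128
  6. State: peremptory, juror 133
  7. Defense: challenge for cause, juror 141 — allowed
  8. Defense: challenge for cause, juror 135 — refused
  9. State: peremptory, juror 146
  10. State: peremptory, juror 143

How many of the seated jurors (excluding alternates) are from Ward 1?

1

Removed: #128, #130, #131, #133, #138, #141, #142, #143, #146.
Seated jurors 1–8: #127, #129, #132, #134, #135, #136, #137, #139 (alternates #140, #144 not counted).
Of those, in Ward 1: #127 → 1.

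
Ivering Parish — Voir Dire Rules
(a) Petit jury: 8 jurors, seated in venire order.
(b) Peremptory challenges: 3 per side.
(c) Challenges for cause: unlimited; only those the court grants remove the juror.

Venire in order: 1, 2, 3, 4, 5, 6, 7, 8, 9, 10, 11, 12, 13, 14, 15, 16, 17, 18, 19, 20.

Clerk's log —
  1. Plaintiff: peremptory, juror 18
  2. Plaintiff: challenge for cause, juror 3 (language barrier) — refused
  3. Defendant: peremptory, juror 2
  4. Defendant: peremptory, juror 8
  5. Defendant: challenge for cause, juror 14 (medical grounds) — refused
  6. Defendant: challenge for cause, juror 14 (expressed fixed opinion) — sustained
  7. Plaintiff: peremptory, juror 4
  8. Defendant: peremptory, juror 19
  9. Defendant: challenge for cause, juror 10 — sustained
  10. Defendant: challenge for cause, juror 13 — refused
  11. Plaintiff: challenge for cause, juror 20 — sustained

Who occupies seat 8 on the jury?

Removed: #2, #4, #8, #10, #14, #18, #19, #20. (#3, #13 stay — for-cause denied.)
Seating in order: seats 1–8 → #1, #3, #5, #6, #7, #9, #11, #12.
So seat 8 is #12.

12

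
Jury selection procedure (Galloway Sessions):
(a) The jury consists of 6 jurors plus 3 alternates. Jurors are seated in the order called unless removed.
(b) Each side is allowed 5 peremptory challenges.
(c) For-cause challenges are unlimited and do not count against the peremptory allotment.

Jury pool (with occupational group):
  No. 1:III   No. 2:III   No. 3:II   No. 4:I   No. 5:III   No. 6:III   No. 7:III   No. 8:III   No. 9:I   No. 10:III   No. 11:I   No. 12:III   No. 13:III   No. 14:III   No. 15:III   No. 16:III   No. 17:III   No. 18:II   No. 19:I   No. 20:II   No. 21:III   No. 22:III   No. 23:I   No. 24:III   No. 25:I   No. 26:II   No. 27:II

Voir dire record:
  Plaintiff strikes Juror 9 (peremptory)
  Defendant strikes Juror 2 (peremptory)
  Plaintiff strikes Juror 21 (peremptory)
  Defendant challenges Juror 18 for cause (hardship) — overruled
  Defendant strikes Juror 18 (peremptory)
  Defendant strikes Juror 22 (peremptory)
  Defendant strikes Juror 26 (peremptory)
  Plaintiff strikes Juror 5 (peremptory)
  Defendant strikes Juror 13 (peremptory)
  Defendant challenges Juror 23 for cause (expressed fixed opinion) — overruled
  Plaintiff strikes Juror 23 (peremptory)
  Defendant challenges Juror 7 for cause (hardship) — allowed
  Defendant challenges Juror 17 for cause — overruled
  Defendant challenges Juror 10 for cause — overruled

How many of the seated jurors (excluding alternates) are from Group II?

Removed: #2, #5, #7, #9, #13, #18, #21, #22, #23, #26.
Seated jurors 1–6: #1, #3, #4, #6, #8, #10 (alternates #11, #12, #14 not counted).
Of those, in Group II: #3 → 1.

1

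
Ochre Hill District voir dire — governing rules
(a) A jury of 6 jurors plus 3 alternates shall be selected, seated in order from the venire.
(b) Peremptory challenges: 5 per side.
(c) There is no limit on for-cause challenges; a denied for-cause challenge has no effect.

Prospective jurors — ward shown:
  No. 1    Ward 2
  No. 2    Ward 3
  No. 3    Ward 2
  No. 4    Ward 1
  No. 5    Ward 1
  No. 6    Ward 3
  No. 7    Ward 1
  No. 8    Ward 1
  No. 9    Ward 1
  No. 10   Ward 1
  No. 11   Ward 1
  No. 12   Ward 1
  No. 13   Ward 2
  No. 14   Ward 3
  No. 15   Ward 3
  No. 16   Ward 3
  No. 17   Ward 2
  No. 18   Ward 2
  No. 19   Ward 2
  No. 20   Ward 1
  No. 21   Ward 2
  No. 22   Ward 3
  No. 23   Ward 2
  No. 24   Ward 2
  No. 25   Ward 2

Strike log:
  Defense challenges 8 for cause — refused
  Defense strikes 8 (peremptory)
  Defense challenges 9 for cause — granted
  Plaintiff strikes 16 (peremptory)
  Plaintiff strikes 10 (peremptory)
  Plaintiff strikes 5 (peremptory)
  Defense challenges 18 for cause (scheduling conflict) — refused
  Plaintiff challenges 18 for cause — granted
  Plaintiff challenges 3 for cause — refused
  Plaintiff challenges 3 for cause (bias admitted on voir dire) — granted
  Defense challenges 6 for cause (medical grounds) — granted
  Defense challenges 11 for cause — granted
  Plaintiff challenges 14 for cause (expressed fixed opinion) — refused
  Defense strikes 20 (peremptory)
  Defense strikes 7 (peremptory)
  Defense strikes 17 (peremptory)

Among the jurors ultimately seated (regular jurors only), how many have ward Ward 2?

2

Removed: #3, #5, #6, #7, #8, #9, #10, #11, #16, #17, #18, #20.
Seated jurors 1–6: #1, #2, #4, #12, #13, #14 (alternates #15, #19, #21 not counted).
Of those, in Ward 2: #1, #13 → 2.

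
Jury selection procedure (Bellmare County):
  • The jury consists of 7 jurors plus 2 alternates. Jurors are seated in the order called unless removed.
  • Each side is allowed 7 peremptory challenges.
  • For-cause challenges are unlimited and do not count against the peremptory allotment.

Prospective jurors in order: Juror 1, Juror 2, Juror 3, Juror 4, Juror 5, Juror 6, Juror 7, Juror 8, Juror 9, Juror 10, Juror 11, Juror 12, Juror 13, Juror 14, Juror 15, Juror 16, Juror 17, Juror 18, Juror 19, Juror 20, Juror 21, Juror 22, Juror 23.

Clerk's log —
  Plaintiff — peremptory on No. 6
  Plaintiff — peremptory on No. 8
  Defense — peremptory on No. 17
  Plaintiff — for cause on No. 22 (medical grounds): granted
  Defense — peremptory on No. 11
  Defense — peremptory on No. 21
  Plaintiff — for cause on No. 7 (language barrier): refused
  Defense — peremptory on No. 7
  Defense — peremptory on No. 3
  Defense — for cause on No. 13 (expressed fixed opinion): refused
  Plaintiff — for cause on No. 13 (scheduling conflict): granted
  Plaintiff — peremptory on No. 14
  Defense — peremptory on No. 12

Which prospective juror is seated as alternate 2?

Removed: #3, #6, #7, #8, #11, #12, #13, #14, #17, #21, #22.
Seating in order: seats 1–7 → #1, #2, #4, #5, #9, #10, #15; alternates → #16, #18.
So alternate 2 is #18.

18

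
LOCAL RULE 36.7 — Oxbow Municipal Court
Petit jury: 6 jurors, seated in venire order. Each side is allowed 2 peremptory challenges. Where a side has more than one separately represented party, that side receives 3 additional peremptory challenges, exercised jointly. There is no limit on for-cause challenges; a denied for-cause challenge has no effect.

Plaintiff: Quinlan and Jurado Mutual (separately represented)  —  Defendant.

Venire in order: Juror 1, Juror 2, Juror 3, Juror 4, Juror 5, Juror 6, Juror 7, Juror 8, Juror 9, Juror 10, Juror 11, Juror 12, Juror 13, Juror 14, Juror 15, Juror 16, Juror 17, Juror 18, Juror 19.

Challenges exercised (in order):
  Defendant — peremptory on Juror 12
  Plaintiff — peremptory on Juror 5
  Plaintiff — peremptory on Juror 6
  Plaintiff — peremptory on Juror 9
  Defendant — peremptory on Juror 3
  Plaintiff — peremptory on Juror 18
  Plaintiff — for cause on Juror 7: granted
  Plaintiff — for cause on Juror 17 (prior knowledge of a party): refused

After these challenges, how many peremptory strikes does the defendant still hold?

Defendant allotment: 2.
Defendant peremptories used: #12, #3 — 2.
Remaining: 2 − 2 = 0.

0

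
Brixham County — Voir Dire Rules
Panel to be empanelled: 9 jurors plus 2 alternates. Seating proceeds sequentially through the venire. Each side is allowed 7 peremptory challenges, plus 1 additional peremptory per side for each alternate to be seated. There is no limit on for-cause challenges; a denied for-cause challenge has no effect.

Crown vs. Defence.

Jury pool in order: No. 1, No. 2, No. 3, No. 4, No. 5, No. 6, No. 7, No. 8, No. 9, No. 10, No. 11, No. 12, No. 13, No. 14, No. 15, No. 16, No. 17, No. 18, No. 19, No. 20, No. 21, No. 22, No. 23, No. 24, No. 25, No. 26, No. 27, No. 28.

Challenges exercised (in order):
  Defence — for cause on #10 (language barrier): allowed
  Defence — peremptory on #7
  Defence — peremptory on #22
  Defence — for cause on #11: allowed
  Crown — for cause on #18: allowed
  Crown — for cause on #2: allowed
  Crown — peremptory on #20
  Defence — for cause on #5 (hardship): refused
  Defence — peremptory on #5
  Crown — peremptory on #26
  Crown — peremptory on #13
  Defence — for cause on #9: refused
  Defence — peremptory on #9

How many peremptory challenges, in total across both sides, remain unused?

11

Crown allotment: 7 base + 1 × 2 alternates = 9. Defence allotment: 7 base + 1 × 2 alternates = 9.
Crown peremptories used: #20, #26, #13 — 3 (for-cause on #18, #2 don't count).
Defence peremptories used: #7, #22, #5, #9 — 4 (for-cause on #10, #11, #5, #9 don't count).
Remaining: (9 − 3) + (9 − 4) = 11.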